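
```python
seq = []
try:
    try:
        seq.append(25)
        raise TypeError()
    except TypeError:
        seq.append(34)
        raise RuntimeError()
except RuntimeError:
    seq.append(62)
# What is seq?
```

Step-by-step execution trace:
1. Inner try: `seq.append(25)` → seq = [25].
2. `raise TypeError()` raises TypeError.
3. Inner `except TypeError` matches → `seq.append(34)` → seq = [25, 34].
4. `raise RuntimeError()` raises RuntimeError; propagates to outer try.
5. Outer `except RuntimeError` matches → `seq.append(62)` → seq = [25, 34, 62].
Result: [25, 34, 62]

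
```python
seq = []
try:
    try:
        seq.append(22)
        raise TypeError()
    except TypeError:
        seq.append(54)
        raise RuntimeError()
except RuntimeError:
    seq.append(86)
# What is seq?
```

Step-by-step execution trace:
1. Inner try: `seq.append(22)` → seq = [22].
2. `raise TypeError()` raises TypeError.
3. Inner `except TypeError` matches → `seq.append(54)` → seq = [22, 54].
4. `raise RuntimeError()` raises RuntimeError; propagates to outer try.
5. Outer `except RuntimeError` matches → `seq.append(86)` → seq = [22, 54, 86].
Result: [22, 54, 86]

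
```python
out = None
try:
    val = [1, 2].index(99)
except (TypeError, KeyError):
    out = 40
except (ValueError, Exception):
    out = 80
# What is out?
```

Step-by-step execution trace:
1. `val = [1, 2].index(99)` raises ValueError.
2. `except (TypeError, KeyError)` does not match ValueError; skipped.
3. `except (ValueError, Exception)` matches (ValueError is in the tuple) → out = 80.
Result: 80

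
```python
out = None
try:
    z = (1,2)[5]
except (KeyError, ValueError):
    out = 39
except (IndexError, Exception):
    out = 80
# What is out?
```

Step-by-step execution trace:
1. `z = (1,2)[5]` raises IndexError.
2. `except (KeyError, ValueError)` does not match IndexError; skipped.
3. `except (IndexError, Exception)` matches (IndexError is in the tuple) → out = 80.
Result: 80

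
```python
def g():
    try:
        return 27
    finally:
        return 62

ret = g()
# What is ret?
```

Step-by-step execution trace:
1. `g()` enters try: `return 27` sets pending return value 27.
2. Before returning, `finally: return 62` runs and overrides the pending return.
3. g() returns 62 → ret = 62.
Result: 62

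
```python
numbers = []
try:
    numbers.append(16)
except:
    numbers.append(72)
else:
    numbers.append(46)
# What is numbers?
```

Step-by-step execution trace:
1. try: `numbers.append(16)` → numbers = [16]. No exception raised.
2. `except` is skipped.
3. `else` runs (try completed without exception): `numbers.append(46)` → numbers = [16, 46].
Result: [16, 46]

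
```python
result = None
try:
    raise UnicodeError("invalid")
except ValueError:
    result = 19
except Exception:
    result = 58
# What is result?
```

Step-by-step execution trace:
1. `raise UnicodeError(...)` raises UnicodeError.
2. `except ValueError` matches (UnicodeError is a subclass of ValueError) → result = 19.
3. `except Exception` is not reached.
Result: 19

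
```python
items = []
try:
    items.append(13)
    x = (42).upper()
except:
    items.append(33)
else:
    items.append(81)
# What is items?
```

Step-by-step execution trace:
1. try: `items.append(13)` → items = [13].
2. `x = (42).upper()` raises AttributeError.
3. bare `except` matches → `items.append(33)` → items = [13, 33].
4. `else` is skipped (an exception was raised).
Result: [13, 33]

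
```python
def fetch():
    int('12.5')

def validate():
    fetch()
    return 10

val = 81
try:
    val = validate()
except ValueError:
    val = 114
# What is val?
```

Step-by-step execution trace:
1. val starts at 81.
2. try: `validate()` calls `fetch()`.
3. `fetch()` evaluates `int('12.5')`, which raises ValueError; it propagates through validate (uncaught).
4. `return 10` in validate is not reached; the assignment to val does not complete.
5. `except ValueError` matches → val = 114.
Result: 114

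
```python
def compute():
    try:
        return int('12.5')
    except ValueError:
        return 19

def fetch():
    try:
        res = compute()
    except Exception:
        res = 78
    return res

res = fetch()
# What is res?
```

Step-by-step execution trace:
1. `fetch()` calls `compute()`.
2. In compute: `int('12.5')` raises ValueError; `except ValueError` catches it → returns 19.
3. In fetch: `res = compute()` → res = 19. No exception reaches fetch.
4. `except Exception` is skipped; fetch returns 19.
5. res = 19.
Result: 19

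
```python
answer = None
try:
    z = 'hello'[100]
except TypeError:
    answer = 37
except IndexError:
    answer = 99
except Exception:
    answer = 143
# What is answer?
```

Step-by-step execution trace:
1. `z = 'hello'[100]` raises IndexError.
2. `except TypeError` does not match IndexError; skipped.
3. `except IndexError` matches → answer = 99.
4. Remaining except clauses are skipped.
Result: 99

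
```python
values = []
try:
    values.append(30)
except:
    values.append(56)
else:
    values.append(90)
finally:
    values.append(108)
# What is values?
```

Step-by-step execution trace:
1. try: `values.append(30)` → values = [30]. No exception raised.
2. `except` is skipped.
3. `else` runs: `values.append(90)` → values = [30, 90].
4. `finally` always runs: `values.append(108)` → values = [30, 90, 108].
Result: [30, 90, 108]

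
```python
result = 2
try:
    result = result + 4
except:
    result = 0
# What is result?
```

Step-by-step execution trace:
1. result starts at 2.
2. try: `result = result + 4` → result = 6. No exception raised.
3. `except` is skipped.
Result: 6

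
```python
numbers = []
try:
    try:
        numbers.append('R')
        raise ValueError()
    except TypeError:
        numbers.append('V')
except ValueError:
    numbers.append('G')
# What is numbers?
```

Step-by-step execution trace:
1. Inner try: `numbers.append('R')` → numbers = ['R'].
2. `raise ValueError()` raises ValueError.
3. Inner `except TypeError` does not match ValueError; exception propagates to outer try.
4. Outer `except ValueError` matches → `numbers.append('G')` → numbers = ['R', 'G'].
Result: ['R', 'G']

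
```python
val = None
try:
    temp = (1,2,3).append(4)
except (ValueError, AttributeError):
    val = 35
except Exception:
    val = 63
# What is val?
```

Step-by-step execution trace:
1. `temp = (1,2,3).append(4)` raises AttributeError.
2. `except (ValueError, AttributeError)` matches (AttributeError is in the tuple) → val = 35.
3. `except Exception` is not reached.
Result: 35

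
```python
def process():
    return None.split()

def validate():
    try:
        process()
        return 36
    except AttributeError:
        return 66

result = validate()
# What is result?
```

Step-by-step execution trace:
1. `validate()` calls `process()`.
2. `process()` evaluates `None.split()`, which raises AttributeError; it propagates to the caller.
3. `return 36` is not reached.
4. `except AttributeError` in validate matches → returns 66.
5. result = 66.
Result: 66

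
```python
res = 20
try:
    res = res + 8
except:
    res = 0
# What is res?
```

Step-by-step execution trace:
1. res starts at 20.
2. try: `res = res + 8` → res = 28. No exception raised.
3. `except` is skipped.
Result: 28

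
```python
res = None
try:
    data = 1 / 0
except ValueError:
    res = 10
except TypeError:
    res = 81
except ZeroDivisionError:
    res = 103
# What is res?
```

Step-by-step execution trace:
1. `data = 1 / 0` raises ZeroDivisionError.
2. `except ValueError` does not match ZeroDivisionError; skipped.
3. `except TypeError` does not match ZeroDivisionError; skipped.
4. `except ZeroDivisionError` matches → res = 103.
Result: 103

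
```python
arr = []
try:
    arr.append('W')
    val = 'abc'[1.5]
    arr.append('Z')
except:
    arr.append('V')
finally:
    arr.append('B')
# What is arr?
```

Step-by-step execution trace:
1. try: `arr.append('W')` → arr = ['W'].
2. `val = 'abc'[1.5]` raises TypeError; `arr.append('Z')` is not reached.
3. bare `except` matches → `arr.append('V')` → arr = ['W', 'V'].
4. finally always runs: `arr.append('B')` → arr = ['W', 'V', 'B'].
Result: ['W', 'V', 'B']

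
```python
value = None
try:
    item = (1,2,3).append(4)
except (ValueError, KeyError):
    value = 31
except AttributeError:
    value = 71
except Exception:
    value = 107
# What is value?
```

Step-by-step execution trace:
1. `item = (1,2,3).append(4)` raises AttributeError.
2. `except (ValueError, KeyError)` does not match AttributeError; skipped.
3. `except AttributeError` matches (exact type match) → value = 71.
4. `except Exception` is not reached.
Result: 71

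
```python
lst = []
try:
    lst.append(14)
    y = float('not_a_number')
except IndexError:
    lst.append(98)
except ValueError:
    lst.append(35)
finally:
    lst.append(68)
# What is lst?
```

Step-by-step execution trace:
1. try: `lst.append(14)` → lst = [14].
2. `y = float('not_a_number')` raises ValueError.
3. `except IndexError` does not match ValueError; skipped.
4. `except ValueError` matches → `lst.append(35)` → lst = [14, 35].
5. finally always runs: `lst.append(68)` → lst = [14, 35, 68].
Result: [14, 35, 68]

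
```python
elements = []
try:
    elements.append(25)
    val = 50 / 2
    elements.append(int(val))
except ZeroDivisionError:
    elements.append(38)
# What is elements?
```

Step-by-step execution trace:
1. try: `elements.append(25)` → elements = [25].
2. `val = 50 / 2` → val = 25.0. No exception raised.
3. `elements.append(int(val))` → elements = [25, 25].
4. `except ZeroDivisionError` is skipped (no exception was raised).
Result: [25, 25]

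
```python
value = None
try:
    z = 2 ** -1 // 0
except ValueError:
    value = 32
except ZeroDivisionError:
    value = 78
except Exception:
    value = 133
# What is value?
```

Step-by-step execution trace:
1. `z = 2 ** -1 // 0` raises ZeroDivisionError.
2. `except ValueError` does not match ZeroDivisionError; skipped.
3. `except ZeroDivisionError` matches → value = 78.
4. Remaining except clauses are skipped.
Result: 78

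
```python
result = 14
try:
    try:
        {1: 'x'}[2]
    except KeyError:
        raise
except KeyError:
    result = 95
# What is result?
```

Step-by-step execution trace:
1. Inner try: `{1: 'x'}[2]` raises KeyError.
2. Inner `except KeyError` matches; bare `raise` re-raises the same KeyError.
3. Outer `except KeyError` matches → result = 95.
Result: 95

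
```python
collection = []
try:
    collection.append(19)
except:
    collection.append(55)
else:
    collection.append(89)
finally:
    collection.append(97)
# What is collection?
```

Step-by-step execution trace:
1. try: `collection.append(19)` → collection = [19]. No exception raised.
2. `except` is skipped.
3. `else` runs: `collection.append(89)` → collection = [19, 89].
4. `finally` always runs: `collection.append(97)` → collection = [19, 89, 97].
Result: [19, 89, 97]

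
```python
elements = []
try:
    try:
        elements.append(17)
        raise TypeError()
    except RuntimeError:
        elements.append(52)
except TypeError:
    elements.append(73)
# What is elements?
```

Step-by-step execution trace:
1. Inner try: `elements.append(17)` → elements = [17].
2. `raise TypeError()` raises TypeError.
3. Inner `except RuntimeError` does not match TypeError; exception propagates to outer try.
4. Outer `except TypeError` matches → `elements.append(73)` → elements = [17, 73].
Result: [17, 73]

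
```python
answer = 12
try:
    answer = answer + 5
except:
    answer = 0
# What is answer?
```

Step-by-step execution trace:
1. answer starts at 12.
2. try: `answer = answer + 5` → answer = 17. No exception raised.
3. `except` is skipped.
Result: 17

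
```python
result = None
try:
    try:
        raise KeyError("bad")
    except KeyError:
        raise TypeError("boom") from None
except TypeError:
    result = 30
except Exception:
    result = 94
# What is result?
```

Step-by-step execution trace:
1. Inner try raises KeyError; inner `except KeyError` catches it.
2. `raise TypeError(...) from None` raises TypeError (from None suppresses __context__, but the active exception is still TypeError).
3. Outer `except TypeError` matches → result = 30.
4. `except Exception` is not reached.
Result: 30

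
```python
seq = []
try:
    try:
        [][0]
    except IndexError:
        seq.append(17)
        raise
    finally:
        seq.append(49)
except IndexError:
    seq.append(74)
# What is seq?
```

Step-by-step execution trace:
1. Inner try: `[][0]` raises IndexError.
2. Inner `except IndexError` matches → `seq.append(17)` → seq = [17].
3. bare `raise` re-raises IndexError.
4. Inner `finally` runs during unwinding: `seq.append(49)` → seq = [17, 49].
5. Outer `except IndexError` matches → `seq.append(74)` → seq = [17, 49, 74].
Result: [17, 49, 74]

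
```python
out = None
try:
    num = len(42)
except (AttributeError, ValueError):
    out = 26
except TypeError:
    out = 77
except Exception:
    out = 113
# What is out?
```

Step-by-step execution trace:
1. `num = len(42)` raises TypeError.
2. `except (AttributeError, ValueError)` does not match TypeError; skipped.
3. `except TypeError` matches (exact type match) → out = 77.
4. `except Exception` is not reached.
Result: 77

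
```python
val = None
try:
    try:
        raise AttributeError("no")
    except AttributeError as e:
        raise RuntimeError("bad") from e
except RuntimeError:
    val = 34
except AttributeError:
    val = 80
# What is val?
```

Step-by-step execution trace:
1. Inner try raises AttributeError; inner `except AttributeError as e` catches it.
2. `raise RuntimeError(...) from e` raises RuntimeError (AttributeError is attached as __cause__, but only RuntimeError is active).
3. Outer `except RuntimeError` matches → val = 34.
4. `except AttributeError` is not reached.
Result: 34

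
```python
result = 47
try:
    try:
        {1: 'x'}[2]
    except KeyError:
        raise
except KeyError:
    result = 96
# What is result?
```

Step-by-step execution trace:
1. Inner try: `{1: 'x'}[2]` raises KeyError.
2. Inner `except KeyError` matches; bare `raise` re-raises the same KeyError.
3. Outer `except KeyError` matches → result = 96.
Result: 96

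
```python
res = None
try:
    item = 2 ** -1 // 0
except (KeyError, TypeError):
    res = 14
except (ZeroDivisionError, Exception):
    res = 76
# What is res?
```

Step-by-step execution trace:
1. `item = 2 ** -1 // 0` raises ZeroDivisionError.
2. `except (KeyError, TypeError)` does not match ZeroDivisionError; skipped.
3. `except (ZeroDivisionError, Exception)` matches (ZeroDivisionError is in the tuple) → res = 76.
Result: 76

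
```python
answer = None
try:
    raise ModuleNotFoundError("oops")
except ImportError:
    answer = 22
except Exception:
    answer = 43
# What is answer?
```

Step-by-step execution trace:
1. `raise ModuleNotFoundError(...)` raises ModuleNotFoundError.
2. `except ImportError` matches (ModuleNotFoundError is a subclass of ImportError) → answer = 22.
3. `except Exception` is not reached.
Result: 22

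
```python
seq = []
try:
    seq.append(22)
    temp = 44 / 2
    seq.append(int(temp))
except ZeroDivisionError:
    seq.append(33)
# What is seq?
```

Step-by-step execution trace:
1. try: `seq.append(22)` → seq = [22].
2. `temp = 44 / 2` → temp = 22.0. No exception raised.
3. `seq.append(int(temp))` → seq = [22, 22].
4. `except ZeroDivisionError` is skipped (no exception was raised).
Result: [22, 22]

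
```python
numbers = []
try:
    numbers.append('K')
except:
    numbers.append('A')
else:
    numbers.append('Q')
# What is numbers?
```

Step-by-step execution trace:
1. try: `numbers.append('K')` → numbers = ['K']. No exception raised.
2. `except` is skipped.
3. `else` runs (try completed without exception): `numbers.append('Q')` → numbers = ['K', 'Q'].
Result: ['K', 'Q']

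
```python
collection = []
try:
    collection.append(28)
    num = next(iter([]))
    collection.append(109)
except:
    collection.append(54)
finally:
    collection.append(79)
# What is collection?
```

Step-by-step execution trace:
1. try: `collection.append(28)` → collection = [28].
2. `num = next(iter([]))` raises StopIteration; `collection.append(109)` is not reached.
3. bare `except` matches → `collection.append(54)` → collection = [28, 54].
4. finally always runs: `collection.append(79)` → collection = [28, 54, 79].
Result: [28, 54, 79]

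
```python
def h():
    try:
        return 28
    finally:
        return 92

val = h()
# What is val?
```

Step-by-step execution trace:
1. `h()` enters try: `return 28` sets pending return value 28.
2. Before returning, `finally: return 92` runs and overrides the pending return.
3. h() returns 92 → val = 92.
Result: 92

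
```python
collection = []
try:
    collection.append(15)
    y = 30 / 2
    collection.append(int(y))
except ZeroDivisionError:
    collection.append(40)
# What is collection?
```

Step-by-step execution trace:
1. try: `collection.append(15)` → collection = [15].
2. `y = 30 / 2` → y = 15.0. No exception raised.
3. `collection.append(int(y))` → collection = [15, 15].
4. `except ZeroDivisionError` is skipped (no exception was raised).
Result: [15, 15]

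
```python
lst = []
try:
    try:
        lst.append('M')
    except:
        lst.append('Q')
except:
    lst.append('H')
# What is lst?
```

Step-by-step execution trace:
1. Inner try: `lst.append('M')` → lst = ['M']. No exception raised.
2. Inner `except` is skipped.
3. Inner try completes normally; outer `except` is skipped.
Result: ['M']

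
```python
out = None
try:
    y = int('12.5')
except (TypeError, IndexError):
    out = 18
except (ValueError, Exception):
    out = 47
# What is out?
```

Step-by-step execution trace:
1. `y = int('12.5')` raises ValueError.
2. `except (TypeError, IndexError)` does not match ValueError; skipped.
3. `except (ValueError, Exception)` matches (ValueError is in the tuple) → out = 47.
Result: 47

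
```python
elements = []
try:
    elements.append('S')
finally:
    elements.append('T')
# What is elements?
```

Step-by-step execution trace:
1. try: `elements.append('S')` → elements = ['S'].
2. The try body completes without raising.
3. finally always runs: `elements.append('T')` → elements = ['S', 'T'].
Result: ['S', 'T']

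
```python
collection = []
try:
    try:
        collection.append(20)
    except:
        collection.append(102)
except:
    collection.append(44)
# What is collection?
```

Step-by-step execution trace:
1. Inner try: `collection.append(20)` → collection = [20]. No exception raised.
2. Inner `except` is skipped.
3. Inner try completes normally; outer `except` is skipped.
Result: [20]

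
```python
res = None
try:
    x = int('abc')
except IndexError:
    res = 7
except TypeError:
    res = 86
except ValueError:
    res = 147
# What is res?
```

Step-by-step execution trace:
1. `x = int('abc')` raises ValueError.
2. `except IndexError` does not match ValueError; skipped.
3. `except TypeError` does not match ValueError; skipped.
4. `except ValueError` matches → res = 147.
Result: 147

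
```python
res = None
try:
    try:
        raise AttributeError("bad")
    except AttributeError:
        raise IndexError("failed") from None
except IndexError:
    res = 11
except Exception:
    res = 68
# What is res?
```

Step-by-step execution trace:
1. Inner try raises AttributeError; inner `except AttributeError` catches it.
2. `raise IndexError(...) from None` raises IndexError (from None suppresses __context__, but the active exception is still IndexError).
3. Outer `except IndexError` matches → res = 11.
4. `except Exception` is not reached.
Result: 11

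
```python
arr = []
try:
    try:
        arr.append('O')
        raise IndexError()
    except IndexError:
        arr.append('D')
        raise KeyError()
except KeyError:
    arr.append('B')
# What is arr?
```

Step-by-step execution trace:
1. Inner try: `arr.append('O')` → arr = ['O'].
2. `raise IndexError()` raises IndexError.
3. Inner `except IndexError` matches → `arr.append('D')` → arr = ['O', 'D'].
4. `raise KeyError()` raises KeyError; propagates to outer try.
5. Outer `except KeyError` matches → `arr.append('B')` → arr = ['O', 'D', 'B'].
Result: ['O', 'D', 'B']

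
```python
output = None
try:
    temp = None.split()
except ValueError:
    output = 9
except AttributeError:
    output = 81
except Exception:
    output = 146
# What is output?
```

Step-by-step execution trace:
1. `temp = None.split()` raises AttributeError.
2. `except ValueError` does not match AttributeError; skipped.
3. `except AttributeError` matches → output = 81.
4. Remaining except clauses are skipped.
Result: 81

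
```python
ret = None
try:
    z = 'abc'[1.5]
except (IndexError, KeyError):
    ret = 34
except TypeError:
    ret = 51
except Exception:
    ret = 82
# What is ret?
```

Step-by-step execution trace:
1. `z = 'abc'[1.5]` raises TypeError.
2. `except (IndexError, KeyError)` does not match TypeError; skipped.
3. `except TypeError` matches (exact type match) → ret = 51.
4. `except Exception` is not reached.
Result: 51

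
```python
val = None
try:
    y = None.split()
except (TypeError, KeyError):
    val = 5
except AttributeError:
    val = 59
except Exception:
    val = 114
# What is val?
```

Step-by-step execution trace:
1. `y = None.split()` raises AttributeError.
2. `except (TypeError, KeyError)` does not match AttributeError; skipped.
3. `except AttributeError` matches (exact type match) → val = 59.
4. `except Exception` is not reached.
Result: 59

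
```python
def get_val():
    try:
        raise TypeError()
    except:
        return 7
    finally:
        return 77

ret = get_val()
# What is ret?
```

Step-by-step execution trace:
1. `get_val()` enters try: `raise TypeError()` raises TypeError.
2. bare `except` matches → `return 7` sets pending return value 7.
3. Before returning, `finally: return 77` runs and overrides the pending return.
4. get_val() returns 77 → ret = 77.
Result: 77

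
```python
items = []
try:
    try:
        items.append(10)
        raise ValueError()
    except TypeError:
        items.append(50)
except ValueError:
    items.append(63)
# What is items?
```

Step-by-step execution trace:
1. Inner try: `items.append(10)` → items = [10].
2. `raise ValueError()` raises ValueError.
3. Inner `except TypeError` does not match ValueError; exception propagates to outer try.
4. Outer `except ValueError` matches → `items.append(63)` → items = [10, 63].
Result: [10, 63]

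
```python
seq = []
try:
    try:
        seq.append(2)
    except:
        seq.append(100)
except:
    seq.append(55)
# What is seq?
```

Step-by-step execution trace:
1. Inner try: `seq.append(2)` → seq = [2]. No exception raised.
2. Inner `except` is skipped.
3. Inner try completes normally; outer `except` is skipped.
Result: [2]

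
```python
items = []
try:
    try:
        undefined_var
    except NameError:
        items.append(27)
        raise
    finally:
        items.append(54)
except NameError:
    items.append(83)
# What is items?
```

Step-by-step execution trace:
1. Inner try: `undefined_var` raises NameError.
2. Inner `except NameError` matches → `items.append(27)` → items = [27].
3. bare `raise` re-raises NameError.
4. Inner `finally` runs during unwinding: `items.append(54)` → items = [27, 54].
5. Outer `except NameError` matches → `items.append(83)` → items = [27, 54, 83].
Result: [27, 54, 83]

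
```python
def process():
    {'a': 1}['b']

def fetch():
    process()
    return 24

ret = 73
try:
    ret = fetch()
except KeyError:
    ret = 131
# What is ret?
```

Step-by-step execution trace:
1. ret starts at 73.
2. try: `fetch()` calls `process()`.
3. `process()` evaluates `{'a': 1}['b']`, which raises KeyError; it propagates through fetch (uncaught).
4. `return 24` in fetch is not reached; the assignment to ret does not complete.
5. `except KeyError` matches → ret = 131.
Result: 131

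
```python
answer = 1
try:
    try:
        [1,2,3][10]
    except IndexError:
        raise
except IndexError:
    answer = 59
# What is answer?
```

Step-by-step execution trace:
1. Inner try: `[1,2,3][10]` raises IndexError.
2. Inner `except IndexError` matches; bare `raise` re-raises the same IndexError.
3. Outer `except IndexError` matches → answer = 59.
Result: 59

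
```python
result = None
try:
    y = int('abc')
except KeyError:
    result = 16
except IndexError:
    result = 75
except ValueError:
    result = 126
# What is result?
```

Step-by-step execution trace:
1. `y = int('abc')` raises ValueError.
2. `except KeyError` does not match ValueError; skipped.
3. `except IndexError` does not match ValueError; skipped.
4. `except ValueError` matches → result = 126.
Result: 126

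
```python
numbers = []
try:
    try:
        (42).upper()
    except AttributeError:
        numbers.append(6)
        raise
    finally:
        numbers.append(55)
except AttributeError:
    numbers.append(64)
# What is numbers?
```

Step-by-step execution trace:
1. Inner try: `(42).upper()` raises AttributeError.
2. Inner `except AttributeError` matches → `numbers.append(6)` → numbers = [6].
3. bare `raise` re-raises AttributeError.
4. Inner `finally` runs during unwinding: `numbers.append(55)` → numbers = [6, 55].
5. Outer `except AttributeError` matches → `numbers.append(64)` → numbers = [6, 55, 64].
Result: [6, 55, 64]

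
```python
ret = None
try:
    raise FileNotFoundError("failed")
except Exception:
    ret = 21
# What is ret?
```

Step-by-step execution trace:
1. `raise FileNotFoundError(...)` raises FileNotFoundError.
2. `except Exception` matches (FileNotFoundError is a subclass of Exception) → ret = 21.
Result: 21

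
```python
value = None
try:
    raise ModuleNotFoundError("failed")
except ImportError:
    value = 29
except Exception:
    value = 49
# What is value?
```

Step-by-step execution trace:
1. `raise ModuleNotFoundError(...)` raises ModuleNotFoundError.
2. `except ImportError` matches (ModuleNotFoundError is a subclass of ImportError) → value = 29.
3. `except Exception` is not reached.
Result: 29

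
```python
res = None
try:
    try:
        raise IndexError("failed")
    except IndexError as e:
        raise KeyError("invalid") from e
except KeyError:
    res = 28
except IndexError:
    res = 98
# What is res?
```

Step-by-step execution trace:
1. Inner try raises IndexError; inner `except IndexError as e` catches it.
2. `raise KeyError(...) from e` raises KeyError (IndexError is attached as __cause__, but only KeyError is active).
3. Outer `except KeyError` matches → res = 28.
4. `except IndexError` is not reached.
Result: 28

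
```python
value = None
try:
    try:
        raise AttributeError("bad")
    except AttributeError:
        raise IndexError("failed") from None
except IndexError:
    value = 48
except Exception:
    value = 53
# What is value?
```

Step-by-step execution trace:
1. Inner try raises AttributeError; inner `except AttributeError` catches it.
2. `raise IndexError(...) from None` raises IndexError (from None suppresses __context__, but the active exception is still IndexError).
3. Outer `except IndexError` matches → value = 48.
4. `except Exception` is not reached.
Result: 48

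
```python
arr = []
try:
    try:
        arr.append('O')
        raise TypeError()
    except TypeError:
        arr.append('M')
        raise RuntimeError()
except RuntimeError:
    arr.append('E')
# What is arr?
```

Step-by-step execution trace:
1. Inner try: `arr.append('O')` → arr = ['O'].
2. `raise TypeError()` raises TypeError.
3. Inner `except TypeError` matches → `arr.append('M')` → arr = ['O', 'M'].
4. `raise RuntimeError()` raises RuntimeError; propagates to outer try.
5. Outer `except RuntimeError` matches → `arr.append('E')` → arr = ['O', 'M', 'E'].
Result: ['O', 'M', 'E']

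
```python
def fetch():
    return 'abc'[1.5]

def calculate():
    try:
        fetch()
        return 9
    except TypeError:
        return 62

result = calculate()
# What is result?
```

Step-by-step execution trace:
1. `calculate()` calls `fetch()`.
2. `fetch()` evaluates `'abc'[1.5]`, which raises TypeError; it propagates to the caller.
3. `return 9` is not reached.
4. `except TypeError` in calculate matches → returns 62.
5. result = 62.
Result: 62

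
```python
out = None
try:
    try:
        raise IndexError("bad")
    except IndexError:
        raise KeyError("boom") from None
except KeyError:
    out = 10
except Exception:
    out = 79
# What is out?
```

Step-by-step execution trace:
1. Inner try raises IndexError; inner `except IndexError` catches it.
2. `raise KeyError(...) from None` raises KeyError (from None suppresses __context__, but the active exception is still KeyError).
3. Outer `except KeyError` matches → out = 10.
4. `except Exception` is not reached.
Result: 10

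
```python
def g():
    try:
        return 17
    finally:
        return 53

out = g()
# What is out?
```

Step-by-step execution trace:
1. `g()` enters try: `return 17` sets pending return value 17.
2. Before returning, `finally: return 53` runs and overrides the pending return.
3. g() returns 53 → out = 53.
Result: 53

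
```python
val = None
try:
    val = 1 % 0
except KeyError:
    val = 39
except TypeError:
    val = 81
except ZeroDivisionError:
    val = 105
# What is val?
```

Step-by-step execution trace:
1. `val = 1 % 0` raises ZeroDivisionError.
2. `except KeyError` does not match ZeroDivisionError; skipped.
3. `except TypeError` does not match ZeroDivisionError; skipped.
4. `except ZeroDivisionError` matches → val = 105.
Result: 105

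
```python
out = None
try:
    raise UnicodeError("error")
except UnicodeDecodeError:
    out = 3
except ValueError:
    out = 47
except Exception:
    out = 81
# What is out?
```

Step-by-step execution trace:
1. `raise UnicodeError(...)` raises UnicodeError.
2. `except UnicodeDecodeError` does not match (UnicodeError is not a subclass of UnicodeDecodeError); skipped.
3. `except ValueError` matches (UnicodeError is a subclass of ValueError) → out = 47.
4. `except Exception` is not reached.
Result: 47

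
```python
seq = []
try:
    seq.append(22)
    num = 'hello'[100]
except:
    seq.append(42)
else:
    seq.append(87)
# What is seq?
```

Step-by-step execution trace:
1. try: `seq.append(22)` → seq = [22].
2. `num = 'hello'[100]` raises IndexError.
3. bare `except` matches → `seq.append(42)` → seq = [22, 42].
4. `else` is skipped (an exception was raised).
Result: [22, 42]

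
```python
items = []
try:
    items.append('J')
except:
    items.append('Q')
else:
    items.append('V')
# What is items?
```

Step-by-step execution trace:
1. try: `items.append('J')` → items = ['J']. No exception raised.
2. `except` is skipped.
3. `else` runs (try completed without exception): `items.append('V')` → items = ['J', 'V'].
Result: ['J', 'V']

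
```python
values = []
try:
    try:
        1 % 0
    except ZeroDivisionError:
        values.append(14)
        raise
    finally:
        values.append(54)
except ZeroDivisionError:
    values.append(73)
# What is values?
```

Step-by-step execution trace:
1. Inner try: `1 % 0` raises ZeroDivisionError.
2. Inner `except ZeroDivisionError` matches → `values.append(14)` → values = [14].
3. bare `raise` re-raises ZeroDivisionError.
4. Inner `finally` runs during unwinding: `values.append(54)` → values = [14, 54].
5. Outer `except ZeroDivisionError` matches → `values.append(73)` → values = [14, 54, 73].
Result: [14, 54, 73]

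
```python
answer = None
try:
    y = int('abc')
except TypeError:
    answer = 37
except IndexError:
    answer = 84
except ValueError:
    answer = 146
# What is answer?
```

Step-by-step execution trace:
1. `y = int('abc')` raises ValueError.
2. `except TypeError` does not match ValueError; skipped.
3. `except IndexError` does not match ValueError; skipped.
4. `except ValueError` matches → answer = 146.
Result: 146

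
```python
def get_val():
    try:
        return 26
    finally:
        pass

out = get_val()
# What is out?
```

Step-by-step execution trace:
1. `get_val()` enters try: `return 26` sets pending return value 26.
2. Before returning, `finally: pass` runs (no effect).
3. get_val() returns 26 → out = 26.
Result: 26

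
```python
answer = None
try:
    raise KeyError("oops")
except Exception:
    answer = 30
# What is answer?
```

Step-by-step execution trace:
1. `raise KeyError(...)` raises KeyError.
2. `except Exception` matches (KeyError is a subclass of Exception) → answer = 30.
Result: 30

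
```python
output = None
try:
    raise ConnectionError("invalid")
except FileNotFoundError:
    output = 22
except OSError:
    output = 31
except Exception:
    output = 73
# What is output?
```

Step-by-step execution trace:
1. `raise ConnectionError(...)` raises ConnectionError.
2. `except FileNotFoundError` does not match (ConnectionError is not a subclass of FileNotFoundError); skipped.
3. `except OSError` matches (ConnectionError is a subclass of OSError) → output = 31.
4. `except Exception` is not reached.
Result: 31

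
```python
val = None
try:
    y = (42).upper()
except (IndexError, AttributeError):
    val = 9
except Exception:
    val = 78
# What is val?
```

Step-by-step execution trace:
1. `y = (42).upper()` raises AttributeError.
2. `except (IndexError, AttributeError)` matches (AttributeError is in the tuple) → val = 9.
3. `except Exception` is not reached.
Result: 9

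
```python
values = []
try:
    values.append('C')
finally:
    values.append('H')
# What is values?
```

Step-by-step execution trace:
1. try: `values.append('C')` → values = ['C'].
2. The try body completes without raising.
3. finally always runs: `values.append('H')` → values = ['C', 'H'].
Result: ['C', 'H']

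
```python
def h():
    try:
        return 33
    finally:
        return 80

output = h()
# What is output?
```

Step-by-step execution trace:
1. `h()` enters try: `return 33` sets pending return value 33.
2. Before returning, `finally: return 80` runs and overrides the pending return.
3. h() returns 80 → output = 80.
Result: 80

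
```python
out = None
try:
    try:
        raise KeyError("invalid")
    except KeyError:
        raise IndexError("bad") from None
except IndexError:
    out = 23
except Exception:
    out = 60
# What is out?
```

Step-by-step execution trace:
1. Inner try raises KeyError; inner `except KeyError` catches it.
2. `raise IndexError(...) from None` raises IndexError (from None suppresses __context__, but the active exception is still IndexError).
3. Outer `except IndexError` matches → out = 23.
4. `except Exception` is not reached.
Result: 23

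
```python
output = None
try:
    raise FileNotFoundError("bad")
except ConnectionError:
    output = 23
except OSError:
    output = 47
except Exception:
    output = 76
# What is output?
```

Step-by-step execution trace:
1. `raise FileNotFoundError(...)` raises FileNotFoundError.
2. `except ConnectionError` does not match (FileNotFoundError is not a subclass of ConnectionError); skipped.
3. `except OSError` matches (FileNotFoundError is a subclass of OSError) → output = 47.
4. `except Exception` is not reached.
Result: 47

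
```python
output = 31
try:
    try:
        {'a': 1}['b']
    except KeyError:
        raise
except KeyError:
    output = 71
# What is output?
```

Step-by-step execution trace:
1. Inner try: `{'a': 1}['b']` raises KeyError.
2. Inner `except KeyError` matches; bare `raise` re-raises the same KeyError.
3. Outer `except KeyError` matches → output = 71.
Result: 71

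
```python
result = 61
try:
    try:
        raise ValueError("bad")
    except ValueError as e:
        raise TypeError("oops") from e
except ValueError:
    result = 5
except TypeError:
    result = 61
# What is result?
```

Step-by-step execution trace:
1. Inner try raises ValueError; inner `except ValueError as e` catches it.
2. `raise TypeError(...) from e` raises TypeError (ValueError is attached as __cause__, but only TypeError is active).
3. Outer `except ValueError` does not match TypeError; skipped.
4. Outer `except TypeError` matches → result = 61.
Result: 61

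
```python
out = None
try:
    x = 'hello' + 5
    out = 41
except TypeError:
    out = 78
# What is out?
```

Step-by-step execution trace:
1. `x = 'hello' + 5` raises TypeError.
2. `out = 41` is not reached.
3. `except TypeError` matches → out = 78.
Result: 78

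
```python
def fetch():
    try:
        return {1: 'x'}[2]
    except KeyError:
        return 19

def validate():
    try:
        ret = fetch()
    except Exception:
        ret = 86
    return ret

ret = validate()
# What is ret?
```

Step-by-step execution trace:
1. `validate()` calls `fetch()`.
2. In fetch: `{1: 'x'}[2]` raises KeyError; `except KeyError` catches it → returns 19.
3. In validate: `ret = fetch()` → ret = 19. No exception reaches validate.
4. `except Exception` is skipped; validate returns 19.
5. ret = 19.
Result: 19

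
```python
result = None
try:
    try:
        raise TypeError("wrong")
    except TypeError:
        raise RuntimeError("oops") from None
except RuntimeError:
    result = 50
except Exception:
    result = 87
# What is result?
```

Step-by-step execution trace:
1. Inner try raises TypeError; inner `except TypeError` catches it.
2. `raise RuntimeError(...) from None` raises RuntimeError (from None suppresses __context__, but the active exception is still RuntimeError).
3. Outer `except RuntimeError` matches → result = 50.
4. `except Exception` is not reached.
Result: 50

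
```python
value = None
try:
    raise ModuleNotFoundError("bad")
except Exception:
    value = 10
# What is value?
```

Step-by-step execution trace:
1. `raise ModuleNotFoundError(...)` raises ModuleNotFoundError.
2. `except Exception` matches (ModuleNotFoundError is a subclass of Exception) → value = 10.
Result: 10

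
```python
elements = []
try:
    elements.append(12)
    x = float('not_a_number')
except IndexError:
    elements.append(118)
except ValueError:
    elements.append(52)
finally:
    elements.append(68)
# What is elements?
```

Step-by-step execution trace:
1. try: `elements.append(12)` → elements = [12].
2. `x = float('not_a_number')` raises ValueError.
3. `except IndexError` does not match ValueError; skipped.
4. `except ValueError` matches → `elements.append(52)` → elements = [12, 52].
5. finally always runs: `elements.append(68)` → elements = [12, 52, 68].
Result: [12, 52, 68]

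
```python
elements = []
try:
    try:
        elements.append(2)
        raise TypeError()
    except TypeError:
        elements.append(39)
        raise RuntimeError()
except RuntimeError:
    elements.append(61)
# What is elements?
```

Step-by-step execution trace:
1. Inner try: `elements.append(2)` → elements = [2].
2. `raise TypeError()` raises TypeError.
3. Inner `except TypeError` matches → `elements.append(39)` → elements = [2, 39].
4. `raise RuntimeError()` raises RuntimeError; propagates to outer try.
5. Outer `except RuntimeError` matches → `elements.append(61)` → elements = [2, 39, 61].
Result: [2, 39, 61]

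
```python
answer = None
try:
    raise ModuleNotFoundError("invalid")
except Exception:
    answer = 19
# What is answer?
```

Step-by-step execution trace:
1. `raise ModuleNotFoundError(...)` raises ModuleNotFoundError.
2. `except Exception` matches (ModuleNotFoundError is a subclass of Exception) → answer = 19.
Result: 19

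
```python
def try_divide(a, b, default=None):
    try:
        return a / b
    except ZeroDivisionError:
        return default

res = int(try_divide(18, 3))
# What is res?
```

Step-by-step execution trace:
1. `try_divide(18, 3)` enters try: `return 18 / 3` → returns 6.0. No exception raised.
2. `except ZeroDivisionError` is skipped.
3. `int(6.0)` → 6 → res = 6.
Result: 6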